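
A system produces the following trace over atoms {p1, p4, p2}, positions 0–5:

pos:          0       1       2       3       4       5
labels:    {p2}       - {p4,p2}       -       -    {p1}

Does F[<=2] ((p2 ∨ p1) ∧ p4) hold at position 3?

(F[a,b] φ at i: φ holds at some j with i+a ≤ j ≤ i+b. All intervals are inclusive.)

Check ((p2 ∨ p1) ∧ p4) at each j in [3,5]:
  j=3: false
  j=4: false
  j=5: false
No position in the window satisfies it → formula fails.

False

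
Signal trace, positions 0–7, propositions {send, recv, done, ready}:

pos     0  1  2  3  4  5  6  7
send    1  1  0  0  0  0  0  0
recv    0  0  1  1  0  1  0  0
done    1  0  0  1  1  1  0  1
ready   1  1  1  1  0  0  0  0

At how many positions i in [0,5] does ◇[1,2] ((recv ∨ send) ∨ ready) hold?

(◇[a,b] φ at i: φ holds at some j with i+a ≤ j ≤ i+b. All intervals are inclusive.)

5

Evaluate at each i in [0,5]:
  i=0: ✓ (witness j=1)
  i=1: ✓ (witness j=2)
  i=2: ✓ (witness j=3)
  i=3: ✓ (witness j=5)
  i=4: ✓ (witness j=5)
  i=5: ✗ (none in [6,7])
Positions where it holds: {0, 1, 2, 3, 4} → 5.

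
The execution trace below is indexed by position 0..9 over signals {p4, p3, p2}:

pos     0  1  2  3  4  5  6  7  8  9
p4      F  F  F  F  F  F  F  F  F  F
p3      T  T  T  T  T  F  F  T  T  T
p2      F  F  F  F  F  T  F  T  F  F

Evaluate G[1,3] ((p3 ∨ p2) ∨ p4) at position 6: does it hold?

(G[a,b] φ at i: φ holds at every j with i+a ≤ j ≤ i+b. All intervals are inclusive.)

Yes

Check ((p3 ∨ p2) ∨ p4) at every j in [7,9]:
  j=7: true
  j=8: true
  j=9: true
All positions satisfy it → formula holds.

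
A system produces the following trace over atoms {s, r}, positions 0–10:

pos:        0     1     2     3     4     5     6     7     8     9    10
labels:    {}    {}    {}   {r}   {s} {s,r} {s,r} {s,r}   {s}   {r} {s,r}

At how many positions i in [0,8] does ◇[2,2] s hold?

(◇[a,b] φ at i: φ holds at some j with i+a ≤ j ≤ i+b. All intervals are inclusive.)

Evaluate at each i in [0,8]:
  i=0: ✗ (none in [2,2])
  i=1: ✗ (none in [3,3])
  i=2: ✓ (witness j=4)
  i=3: ✓ (witness j=5)
  i=4: ✓ (witness j=6)
  i=5: ✓ (witness j=7)
  i=6: ✓ (witness j=8)
  i=7: ✗ (none in [9,9])
  i=8: ✓ (witness j=10)
Positions where it holds: {2, 3, 4, 5, 6, 8} → 6.

6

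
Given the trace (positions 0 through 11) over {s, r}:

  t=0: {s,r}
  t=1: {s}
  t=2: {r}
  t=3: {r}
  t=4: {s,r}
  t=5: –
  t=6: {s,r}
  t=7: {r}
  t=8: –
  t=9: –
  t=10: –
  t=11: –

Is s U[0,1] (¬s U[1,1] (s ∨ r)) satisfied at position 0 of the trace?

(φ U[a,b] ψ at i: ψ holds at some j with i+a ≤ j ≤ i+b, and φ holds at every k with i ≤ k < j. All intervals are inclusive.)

Need some j in [0,1] with (¬s U[1,1] (s ∨ r)), and s at every k in [0,j-1].
  j=0: (¬s U[1,1] (s ∨ r)) — fails.
  j=1: (¬s U[1,1] (s ∨ r)) — fails.
No j in the window works → until fails.

No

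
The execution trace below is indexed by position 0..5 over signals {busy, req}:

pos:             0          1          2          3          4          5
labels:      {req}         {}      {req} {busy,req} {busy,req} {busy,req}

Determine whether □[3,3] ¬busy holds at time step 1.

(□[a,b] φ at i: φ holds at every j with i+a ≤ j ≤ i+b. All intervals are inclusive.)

No

Check ¬busy at every j in [4,4]:
  j=4: false
Fails at j=4 → formula fails.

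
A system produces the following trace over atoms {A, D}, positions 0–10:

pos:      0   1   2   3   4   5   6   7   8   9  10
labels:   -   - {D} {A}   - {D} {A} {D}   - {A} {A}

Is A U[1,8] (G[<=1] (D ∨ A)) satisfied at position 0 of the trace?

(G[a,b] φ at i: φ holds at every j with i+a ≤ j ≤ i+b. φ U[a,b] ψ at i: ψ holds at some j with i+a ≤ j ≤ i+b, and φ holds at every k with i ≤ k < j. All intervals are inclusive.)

Need some j in [1,8] with G[<=1] (D ∨ A), and A at every k in [0,j-1].
  j=1: G[<=1] (D ∨ A) — fails at 1.
  j=2: G[<=1] (D ∨ A) holds, but A fails at k=0 → not this j.
  j=3: G[<=1] (D ∨ A) — fails at 4.
  j=4: G[<=1] (D ∨ A) — fails at 4.
  j=5: G[<=1] (D ∨ A) holds, but A fails at k=0 → not this j.
  j=6: G[<=1] (D ∨ A) holds, but A fails at k=0 → not this j.
  j=7: G[<=1] (D ∨ A) — fails at 8.
  j=8: G[<=1] (D ∨ A) — fails at 8.
No j in the window works → until fails.

False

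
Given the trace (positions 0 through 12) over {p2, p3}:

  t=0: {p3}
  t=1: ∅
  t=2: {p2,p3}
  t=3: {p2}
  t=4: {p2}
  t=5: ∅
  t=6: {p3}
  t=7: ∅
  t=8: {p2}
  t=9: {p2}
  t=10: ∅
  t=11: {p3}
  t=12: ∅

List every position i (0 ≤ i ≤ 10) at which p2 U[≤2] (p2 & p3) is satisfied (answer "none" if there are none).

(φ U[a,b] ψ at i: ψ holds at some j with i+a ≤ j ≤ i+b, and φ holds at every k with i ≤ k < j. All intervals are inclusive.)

2

Evaluate at each i in [0,10]:
  i=0: ✗ (lhs fails at k=0 before rhs at j=2)
  i=1: ✗ (lhs fails at k=1 before rhs at j=2)
  i=2: ✓ (rhs at j=2)
  i=3: ✗ (no rhs in [3,5])
  i=4: ✗ (no rhs in [4,6])
  i=5: ✗ (no rhs in [5,7])
  i=6: ✗ (no rhs in [6,8])
  i=7: ✗ (no rhs in [7,9])
  i=8: ✗ (no rhs in [8,10])
  i=9: ✗ (no rhs in [9,11])
  i=10: ✗ (no rhs in [10,12])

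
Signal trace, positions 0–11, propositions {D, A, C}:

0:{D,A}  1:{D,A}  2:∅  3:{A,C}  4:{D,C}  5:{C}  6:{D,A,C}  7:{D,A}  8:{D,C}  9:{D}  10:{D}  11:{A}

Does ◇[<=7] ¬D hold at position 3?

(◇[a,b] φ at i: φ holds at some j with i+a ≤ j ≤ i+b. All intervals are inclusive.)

Yes

Check ¬D at each j in [3,10]:
  j=3: true
  j=4: false
  j=5: true
  j=6: false
  j=7: false
  j=8: false
  j=9: false
  j=10: false
Found at j=3 → formula holds.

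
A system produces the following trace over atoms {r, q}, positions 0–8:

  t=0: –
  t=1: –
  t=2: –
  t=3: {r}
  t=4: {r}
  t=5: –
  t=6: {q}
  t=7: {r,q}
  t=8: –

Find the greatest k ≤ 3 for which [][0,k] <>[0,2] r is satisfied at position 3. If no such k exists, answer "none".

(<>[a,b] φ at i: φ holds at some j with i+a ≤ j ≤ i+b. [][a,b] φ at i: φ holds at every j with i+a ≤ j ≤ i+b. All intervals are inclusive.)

<>[0,2] r must hold from j=3 onward; find where it first fails.
  j=3: holds
  j=4: holds
  j=5: holds
  j=6: holds
Holds through j=6; largest k = 3.

3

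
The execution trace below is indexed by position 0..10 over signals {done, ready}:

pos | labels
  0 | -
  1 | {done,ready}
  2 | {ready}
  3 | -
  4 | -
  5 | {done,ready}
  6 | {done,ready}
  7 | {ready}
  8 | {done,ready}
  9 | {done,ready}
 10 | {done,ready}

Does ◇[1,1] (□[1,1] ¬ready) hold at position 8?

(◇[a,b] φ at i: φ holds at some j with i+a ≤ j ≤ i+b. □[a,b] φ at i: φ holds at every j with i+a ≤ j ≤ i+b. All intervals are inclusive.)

False

Check □[1,1] ¬ready at each j in [9,9]:
  j=9: fails at 10
No position in the window satisfies it → formula fails.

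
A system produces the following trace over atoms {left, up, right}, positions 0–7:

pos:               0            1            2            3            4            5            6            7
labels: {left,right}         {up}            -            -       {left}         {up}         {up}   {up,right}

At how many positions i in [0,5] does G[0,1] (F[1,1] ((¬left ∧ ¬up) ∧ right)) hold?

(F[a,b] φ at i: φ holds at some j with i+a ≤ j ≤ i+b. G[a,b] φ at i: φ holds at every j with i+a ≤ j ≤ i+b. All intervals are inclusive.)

0

Evaluate at each i in [0,5]:
  i=0: ✗ (fails at j=0)
  i=1: ✗ (fails at j=1)
  i=2: ✗ (fails at j=2)
  i=3: ✗ (fails at j=3)
  i=4: ✗ (fails at j=4)
  i=5: ✗ (fails at j=5)
Positions where it holds: {} → 0.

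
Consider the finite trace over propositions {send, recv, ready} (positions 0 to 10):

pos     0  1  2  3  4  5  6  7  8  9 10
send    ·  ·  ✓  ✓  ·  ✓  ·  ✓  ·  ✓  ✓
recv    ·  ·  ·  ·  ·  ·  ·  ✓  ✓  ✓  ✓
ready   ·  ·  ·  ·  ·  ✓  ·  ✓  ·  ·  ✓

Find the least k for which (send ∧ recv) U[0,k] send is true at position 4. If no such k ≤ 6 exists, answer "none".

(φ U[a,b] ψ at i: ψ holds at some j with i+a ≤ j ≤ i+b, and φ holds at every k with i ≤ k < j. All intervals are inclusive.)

none

Need earliest j ≥ 4 with send, and (send ∧ recv) at every k in [4,j-1].
  j=4: rhs fails.
  j=5: rhs holds but lhs fails at k=4.
  j=6: rhs fails.
  j=7: rhs holds but lhs fails at k=4.
  j=8: rhs fails.
  j=9: rhs holds but lhs fails at k=4.
  j=10: rhs holds but lhs fails at k=4.
No witness within the range → none.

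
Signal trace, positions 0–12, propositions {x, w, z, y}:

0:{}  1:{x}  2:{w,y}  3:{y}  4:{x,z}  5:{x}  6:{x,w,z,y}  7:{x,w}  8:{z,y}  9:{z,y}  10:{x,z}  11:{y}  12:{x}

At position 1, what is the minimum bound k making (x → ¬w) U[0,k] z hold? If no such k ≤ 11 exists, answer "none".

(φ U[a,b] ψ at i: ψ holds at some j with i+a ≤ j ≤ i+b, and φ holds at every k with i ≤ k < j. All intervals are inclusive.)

3

Need earliest j ≥ 1 with z, and (x → ¬w) at every k in [1,j-1].
  j=1: rhs fails.
  j=2: rhs fails.
  j=3: rhs fails.
  j=4: rhs holds; lhs holds on [1,3]. k = 3.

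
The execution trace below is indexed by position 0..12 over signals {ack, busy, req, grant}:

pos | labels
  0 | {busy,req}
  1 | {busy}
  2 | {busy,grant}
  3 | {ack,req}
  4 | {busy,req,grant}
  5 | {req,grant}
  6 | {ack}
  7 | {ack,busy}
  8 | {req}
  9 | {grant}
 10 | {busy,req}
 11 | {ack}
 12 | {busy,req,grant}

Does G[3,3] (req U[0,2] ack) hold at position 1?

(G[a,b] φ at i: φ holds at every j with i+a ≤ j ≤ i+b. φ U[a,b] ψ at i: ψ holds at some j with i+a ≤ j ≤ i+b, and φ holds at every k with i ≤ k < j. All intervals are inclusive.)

Yes

Check (req U[0,2] ack) at every j in [4,4]:
  j=4: holds
All positions satisfy it → formula holds.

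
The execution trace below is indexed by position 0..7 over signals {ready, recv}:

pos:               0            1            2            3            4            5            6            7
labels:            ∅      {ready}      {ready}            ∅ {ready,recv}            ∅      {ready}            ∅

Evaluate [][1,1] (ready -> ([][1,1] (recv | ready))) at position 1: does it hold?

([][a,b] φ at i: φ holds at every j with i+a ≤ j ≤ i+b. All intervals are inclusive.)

Check (ready -> ([][1,1] (recv | ready))) at every j in [2,2]:
  j=2: antecedent true; consequent fails at 3 → ✗
Fails at j=2 → formula fails.

False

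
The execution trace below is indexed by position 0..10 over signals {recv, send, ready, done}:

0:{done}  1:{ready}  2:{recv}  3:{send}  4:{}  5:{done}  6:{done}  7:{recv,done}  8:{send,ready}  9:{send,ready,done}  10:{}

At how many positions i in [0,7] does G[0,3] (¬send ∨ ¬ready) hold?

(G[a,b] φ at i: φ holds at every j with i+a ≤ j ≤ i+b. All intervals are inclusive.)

5

Evaluate at each i in [0,7]:
  i=0: ✓ (all of [0,3])
  i=1: ✓ (all of [1,4])
  i=2: ✓ (all of [2,5])
  i=3: ✓ (all of [3,6])
  i=4: ✓ (all of [4,7])
  i=5: ✗ (fails at j=8)
  i=6: ✗ (fails at j=8)
  i=7: ✗ (fails at j=8)
Positions where it holds: {0, 1, 2, 3, 4} → 5.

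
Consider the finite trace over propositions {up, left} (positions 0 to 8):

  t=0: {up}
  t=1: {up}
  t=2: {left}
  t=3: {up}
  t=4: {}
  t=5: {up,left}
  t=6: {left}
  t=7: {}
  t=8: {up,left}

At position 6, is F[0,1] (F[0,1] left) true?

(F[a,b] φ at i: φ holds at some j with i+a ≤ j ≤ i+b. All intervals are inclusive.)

Yes

Check F[0,1] left at each j in [6,7]:
  j=6: holds (witness at 6)
  j=7: holds (witness at 8)
Found at j=6 → formula holds.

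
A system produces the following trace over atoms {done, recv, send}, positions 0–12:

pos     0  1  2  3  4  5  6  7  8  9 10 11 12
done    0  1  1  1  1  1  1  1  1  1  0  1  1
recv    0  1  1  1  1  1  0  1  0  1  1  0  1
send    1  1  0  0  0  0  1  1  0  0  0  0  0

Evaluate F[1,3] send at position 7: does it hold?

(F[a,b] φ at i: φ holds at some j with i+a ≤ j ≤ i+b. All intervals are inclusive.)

False

Check send at each j in [8,10]:
  j=8: false
  j=9: false
  j=10: false
No position in the window satisfies it → formula fails.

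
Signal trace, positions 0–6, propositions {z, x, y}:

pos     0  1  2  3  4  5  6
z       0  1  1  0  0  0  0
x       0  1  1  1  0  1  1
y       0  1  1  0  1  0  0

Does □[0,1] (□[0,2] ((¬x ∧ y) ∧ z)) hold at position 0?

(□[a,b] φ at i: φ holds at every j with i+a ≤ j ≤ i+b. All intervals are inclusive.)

No

Check □[0,2] ((¬x ∧ y) ∧ z) at every j in [0,1]:
  j=0: fails at 0
  j=1: fails at 1
Fails at j=0 → formula fails.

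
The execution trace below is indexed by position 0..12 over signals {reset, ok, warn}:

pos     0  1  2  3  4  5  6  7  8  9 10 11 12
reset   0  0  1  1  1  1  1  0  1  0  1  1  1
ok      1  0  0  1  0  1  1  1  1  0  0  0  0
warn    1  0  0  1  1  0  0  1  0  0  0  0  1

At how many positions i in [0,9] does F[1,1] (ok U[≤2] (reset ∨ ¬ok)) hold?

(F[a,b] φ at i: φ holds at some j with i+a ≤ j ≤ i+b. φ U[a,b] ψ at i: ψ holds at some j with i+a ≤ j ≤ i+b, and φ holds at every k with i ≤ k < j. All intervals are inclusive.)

Evaluate at each i in [0,9]:
  i=0: ✓ (witness j=1)
  i=1: ✓ (witness j=2)
  i=2: ✓ (witness j=3)
  i=3: ✓ (witness j=4)
  i=4: ✓ (witness j=5)
  i=5: ✓ (witness j=6)
  i=6: ✓ (witness j=7)
  i=7: ✓ (witness j=8)
  i=8: ✓ (witness j=9)
  i=9: ✓ (witness j=10)
Positions where it holds: {0, 1, 2, 3, 4, 5, 6, 7, 8, 9} → 10.

10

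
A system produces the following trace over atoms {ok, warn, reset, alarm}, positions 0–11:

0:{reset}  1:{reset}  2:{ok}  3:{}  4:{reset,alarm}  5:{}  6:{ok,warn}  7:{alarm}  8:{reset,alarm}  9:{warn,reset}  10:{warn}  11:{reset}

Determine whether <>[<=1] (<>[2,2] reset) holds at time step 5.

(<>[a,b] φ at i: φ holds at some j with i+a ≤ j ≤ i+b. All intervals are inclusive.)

Holds

Check <>[2,2] reset at each j in [5,6]:
  j=5: fails (none in [7,7])
  j=6: holds (witness at 8)
Found at j=6 → formula holds.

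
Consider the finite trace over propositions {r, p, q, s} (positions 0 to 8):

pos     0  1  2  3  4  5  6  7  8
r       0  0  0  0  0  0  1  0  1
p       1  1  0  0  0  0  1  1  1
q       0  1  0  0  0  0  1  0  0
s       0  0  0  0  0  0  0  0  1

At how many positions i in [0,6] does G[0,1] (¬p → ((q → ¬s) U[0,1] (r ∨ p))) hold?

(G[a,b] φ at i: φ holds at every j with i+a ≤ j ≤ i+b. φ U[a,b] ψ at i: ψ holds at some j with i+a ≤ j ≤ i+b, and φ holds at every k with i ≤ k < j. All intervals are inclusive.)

3

Evaluate at each i in [0,6]:
  i=0: ✓ (all of [0,1])
  i=1: ✗ (fails at j=2)
  i=2: ✗ (fails at j=2)
  i=3: ✗ (fails at j=3)
  i=4: ✗ (fails at j=4)
  i=5: ✓ (all of [5,6])
  i=6: ✓ (all of [6,7])
Positions where it holds: {0, 5, 6} → 3.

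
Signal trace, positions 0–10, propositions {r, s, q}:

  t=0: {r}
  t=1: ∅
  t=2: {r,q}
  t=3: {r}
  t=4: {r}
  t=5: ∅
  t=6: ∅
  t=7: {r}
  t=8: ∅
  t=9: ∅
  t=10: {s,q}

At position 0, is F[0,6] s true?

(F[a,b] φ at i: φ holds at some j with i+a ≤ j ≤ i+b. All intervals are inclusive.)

Check s at each j in [0,6]:
  j=0: false
  j=1: false
  j=2: false
  j=3: false
  j=4: false
  j=5: false
  j=6: false
No position in the window satisfies it → formula fails.

No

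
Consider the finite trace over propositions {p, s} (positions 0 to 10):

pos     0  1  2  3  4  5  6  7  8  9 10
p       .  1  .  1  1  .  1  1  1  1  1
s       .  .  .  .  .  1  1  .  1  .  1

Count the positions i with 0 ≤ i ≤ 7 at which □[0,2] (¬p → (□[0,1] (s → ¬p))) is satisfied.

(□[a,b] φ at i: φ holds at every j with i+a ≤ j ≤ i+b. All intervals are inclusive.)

Evaluate at each i in [0,7]:
  i=0: ✓ (all of [0,2])
  i=1: ✓ (all of [1,3])
  i=2: ✓ (all of [2,4])
  i=3: ✗ (fails at j=5)
  i=4: ✗ (fails at j=5)
  i=5: ✗ (fails at j=5)
  i=6: ✓ (all of [6,8])
  i=7: ✓ (all of [7,9])
Positions where it holds: {0, 1, 2, 6, 7} → 5.

5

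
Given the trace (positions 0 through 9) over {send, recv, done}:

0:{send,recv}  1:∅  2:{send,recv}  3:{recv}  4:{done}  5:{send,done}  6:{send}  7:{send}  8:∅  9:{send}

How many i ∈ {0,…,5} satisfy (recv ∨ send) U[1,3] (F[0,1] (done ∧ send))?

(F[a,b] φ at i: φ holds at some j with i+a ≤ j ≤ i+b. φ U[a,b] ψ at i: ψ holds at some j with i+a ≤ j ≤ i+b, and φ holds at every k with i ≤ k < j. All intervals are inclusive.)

Evaluate at each i in [0,5]:
  i=0: ✗ (no rhs in [1,3])
  i=1: ✗ (lhs fails at k=1 before rhs at j=4)
  i=2: ✓ (rhs at j=4; lhs holds on [2,3])
  i=3: ✓ (rhs at j=4; lhs holds on [3,3])
  i=4: ✗ (lhs fails at k=4 before rhs at j=5)
  i=5: ✗ (no rhs in [6,8])
Positions where it holds: {2, 3} → 2.

2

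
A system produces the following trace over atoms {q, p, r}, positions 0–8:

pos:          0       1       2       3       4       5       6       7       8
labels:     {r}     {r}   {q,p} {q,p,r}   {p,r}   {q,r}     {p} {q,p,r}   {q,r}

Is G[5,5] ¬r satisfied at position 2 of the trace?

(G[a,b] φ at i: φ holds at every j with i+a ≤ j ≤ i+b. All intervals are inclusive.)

Check ¬r at every j in [7,7]:
  j=7: false
Fails at j=7 → formula fails.

False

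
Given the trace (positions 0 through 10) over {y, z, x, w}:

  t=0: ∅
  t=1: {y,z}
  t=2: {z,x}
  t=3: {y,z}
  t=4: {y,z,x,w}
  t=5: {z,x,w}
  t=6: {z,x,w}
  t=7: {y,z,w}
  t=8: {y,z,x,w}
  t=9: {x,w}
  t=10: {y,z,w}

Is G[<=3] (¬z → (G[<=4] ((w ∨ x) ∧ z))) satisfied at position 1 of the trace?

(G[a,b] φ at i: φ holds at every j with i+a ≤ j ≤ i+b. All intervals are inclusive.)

Check (¬z → (G[<=4] ((w ∨ x) ∧ z))) at every j in [1,4]:
  j=1: antecedent false → ✓
  j=2: antecedent false → ✓
  j=3: antecedent false → ✓
  j=4: antecedent false → ✓
All positions satisfy it → formula holds.

Yes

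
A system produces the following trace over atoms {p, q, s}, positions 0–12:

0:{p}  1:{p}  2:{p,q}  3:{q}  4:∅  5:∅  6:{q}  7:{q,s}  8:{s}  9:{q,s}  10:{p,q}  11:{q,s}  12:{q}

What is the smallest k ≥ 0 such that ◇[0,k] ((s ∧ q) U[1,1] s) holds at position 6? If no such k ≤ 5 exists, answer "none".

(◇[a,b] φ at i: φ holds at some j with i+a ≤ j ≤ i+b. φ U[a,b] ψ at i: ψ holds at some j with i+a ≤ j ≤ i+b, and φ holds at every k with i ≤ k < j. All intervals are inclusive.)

1

Scan j = 6,7,… for ((s ∧ q) U[1,1] s):
  j=6: fails
  j=7: holds
First hit at j=7, so smallest k = 7-6 = 1.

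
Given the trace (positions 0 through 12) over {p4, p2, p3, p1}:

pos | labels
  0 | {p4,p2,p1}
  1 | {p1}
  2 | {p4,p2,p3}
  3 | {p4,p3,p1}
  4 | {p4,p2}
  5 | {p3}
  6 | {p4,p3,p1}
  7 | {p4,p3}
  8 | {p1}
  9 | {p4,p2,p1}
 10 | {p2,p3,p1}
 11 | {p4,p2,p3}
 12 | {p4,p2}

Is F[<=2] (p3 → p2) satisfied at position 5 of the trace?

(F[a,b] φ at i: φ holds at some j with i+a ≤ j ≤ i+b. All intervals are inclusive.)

Does not hold

Check (p3 → p2) at each j in [5,7]:
  j=5: false
  j=6: false
  j=7: false
No position in the window satisfies it → formula fails.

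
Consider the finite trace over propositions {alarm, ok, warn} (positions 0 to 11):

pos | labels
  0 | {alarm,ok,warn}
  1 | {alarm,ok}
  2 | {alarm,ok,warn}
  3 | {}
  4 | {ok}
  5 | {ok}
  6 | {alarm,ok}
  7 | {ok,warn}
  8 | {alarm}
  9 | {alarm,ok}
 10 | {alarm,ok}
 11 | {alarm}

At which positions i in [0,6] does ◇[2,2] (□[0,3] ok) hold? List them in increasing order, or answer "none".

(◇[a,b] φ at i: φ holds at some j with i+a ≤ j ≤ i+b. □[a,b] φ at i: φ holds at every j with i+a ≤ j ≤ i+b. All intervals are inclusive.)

2

Evaluate at each i in [0,6]:
  i=0: ✗ (none in [2,2])
  i=1: ✗ (none in [3,3])
  i=2: ✓ (witness j=4)
  i=3: ✗ (none in [5,5])
  i=4: ✗ (none in [6,6])
  i=5: ✗ (none in [7,7])
  i=6: ✗ (none in [8,8])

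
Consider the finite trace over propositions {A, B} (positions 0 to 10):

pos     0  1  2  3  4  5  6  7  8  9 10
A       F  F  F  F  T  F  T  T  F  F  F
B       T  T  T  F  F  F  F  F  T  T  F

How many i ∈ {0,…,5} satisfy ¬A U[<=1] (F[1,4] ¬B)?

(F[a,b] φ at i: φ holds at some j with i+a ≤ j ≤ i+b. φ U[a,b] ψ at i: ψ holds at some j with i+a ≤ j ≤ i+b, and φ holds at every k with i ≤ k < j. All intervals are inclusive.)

6

Evaluate at each i in [0,5]:
  i=0: ✓ (rhs at j=0)
  i=1: ✓ (rhs at j=1)
  i=2: ✓ (rhs at j=2)
  i=3: ✓ (rhs at j=3)
  i=4: ✓ (rhs at j=4)
  i=5: ✓ (rhs at j=5)
Positions where it holds: {0, 1, 2, 3, 4, 5} → 6.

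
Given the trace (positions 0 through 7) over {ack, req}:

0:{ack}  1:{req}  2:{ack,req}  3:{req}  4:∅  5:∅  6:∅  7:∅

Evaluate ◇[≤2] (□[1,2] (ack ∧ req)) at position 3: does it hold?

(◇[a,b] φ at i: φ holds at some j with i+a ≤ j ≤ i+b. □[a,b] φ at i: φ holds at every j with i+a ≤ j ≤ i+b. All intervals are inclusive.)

Check □[1,2] (ack ∧ req) at each j in [3,5]:
  j=3: fails at 4
  j=4: fails at 5
  j=5: fails at 6
No position in the window satisfies it → formula fails.

Does not hold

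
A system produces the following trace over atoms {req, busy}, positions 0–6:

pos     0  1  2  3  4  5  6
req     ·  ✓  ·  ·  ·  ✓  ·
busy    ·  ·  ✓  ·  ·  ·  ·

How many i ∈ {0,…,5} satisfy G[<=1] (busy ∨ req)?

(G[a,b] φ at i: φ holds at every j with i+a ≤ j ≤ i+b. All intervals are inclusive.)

1

Evaluate at each i in [0,5]:
  i=0: ✗ (fails at j=0)
  i=1: ✓ (all of [1,2])
  i=2: ✗ (fails at j=3)
  i=3: ✗ (fails at j=3)
  i=4: ✗ (fails at j=4)
  i=5: ✗ (fails at j=6)
Positions where it holds: {1} → 1.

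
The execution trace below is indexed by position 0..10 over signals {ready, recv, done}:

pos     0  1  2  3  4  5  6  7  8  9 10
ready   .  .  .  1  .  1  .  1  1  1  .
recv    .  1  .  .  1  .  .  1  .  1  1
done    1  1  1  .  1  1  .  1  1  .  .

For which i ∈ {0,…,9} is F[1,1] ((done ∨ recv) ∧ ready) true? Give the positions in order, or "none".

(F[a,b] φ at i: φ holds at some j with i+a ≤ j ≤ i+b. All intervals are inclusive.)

Evaluate at each i in [0,9]:
  i=0: ✗ (none in [1,1])
  i=1: ✗ (none in [2,2])
  i=2: ✗ (none in [3,3])
  i=3: ✗ (none in [4,4])
  i=4: ✓ (witness j=5)
  i=5: ✗ (none in [6,6])
  i=6: ✓ (witness j=7)
  i=7: ✓ (witness j=8)
  i=8: ✓ (witness j=9)
  i=9: ✗ (none in [10,10])

4, 6, 7, 8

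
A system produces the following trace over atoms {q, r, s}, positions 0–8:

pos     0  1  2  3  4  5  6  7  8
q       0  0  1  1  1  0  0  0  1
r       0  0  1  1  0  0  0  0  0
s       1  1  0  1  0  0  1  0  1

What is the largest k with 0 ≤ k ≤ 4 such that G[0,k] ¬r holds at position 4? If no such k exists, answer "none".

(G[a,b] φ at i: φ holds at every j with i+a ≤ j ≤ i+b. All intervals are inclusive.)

4

¬r must hold from j=4 onward; find where it first fails.
  j=4: holds
  j=5: holds
  j=6: holds
  j=7: holds
  j=8: holds
Holds through j=8; largest k = 4.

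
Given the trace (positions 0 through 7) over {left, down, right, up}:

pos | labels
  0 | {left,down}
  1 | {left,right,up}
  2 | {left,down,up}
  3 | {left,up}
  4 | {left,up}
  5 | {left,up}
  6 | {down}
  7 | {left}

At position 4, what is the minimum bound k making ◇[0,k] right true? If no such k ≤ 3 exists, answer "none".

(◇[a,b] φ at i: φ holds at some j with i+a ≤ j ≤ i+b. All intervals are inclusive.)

none

Scan j = 4,5,… for right:
  j=4: fails
  j=5: fails
  j=6: fails
  j=7: fails
No j in [4,7] satisfies it → none.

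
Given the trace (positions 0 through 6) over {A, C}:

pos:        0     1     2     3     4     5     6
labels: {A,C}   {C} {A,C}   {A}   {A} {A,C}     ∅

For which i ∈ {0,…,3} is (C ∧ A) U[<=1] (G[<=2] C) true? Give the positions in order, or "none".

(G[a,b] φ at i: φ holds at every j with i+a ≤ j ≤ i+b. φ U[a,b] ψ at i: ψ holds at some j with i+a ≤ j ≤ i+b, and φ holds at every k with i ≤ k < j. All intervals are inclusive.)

0

Evaluate at each i in [0,3]:
  i=0: ✓ (rhs at j=0)
  i=1: ✗ (no rhs in [1,2])
  i=2: ✗ (no rhs in [2,3])
  i=3: ✗ (no rhs in [3,4])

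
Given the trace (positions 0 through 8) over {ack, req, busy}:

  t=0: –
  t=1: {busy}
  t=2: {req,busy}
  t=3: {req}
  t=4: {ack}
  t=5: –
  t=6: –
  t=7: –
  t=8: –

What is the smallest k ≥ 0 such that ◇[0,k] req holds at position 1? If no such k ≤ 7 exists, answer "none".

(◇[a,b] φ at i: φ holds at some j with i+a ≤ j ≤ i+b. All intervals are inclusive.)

Scan j = 1,2,… for req:
  j=1: fails
  j=2: holds
First hit at j=2, so smallest k = 2-1 = 1.

1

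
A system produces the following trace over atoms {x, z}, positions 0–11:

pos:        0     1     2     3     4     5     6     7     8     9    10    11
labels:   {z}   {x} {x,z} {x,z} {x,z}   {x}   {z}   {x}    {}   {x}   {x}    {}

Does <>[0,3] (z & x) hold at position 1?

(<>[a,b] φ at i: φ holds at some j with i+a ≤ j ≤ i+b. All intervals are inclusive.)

Holds

Check (z & x) at each j in [1,4]:
  j=1: false
  j=2: true
  j=3: true
  j=4: true
Found at j=2 → formula holds.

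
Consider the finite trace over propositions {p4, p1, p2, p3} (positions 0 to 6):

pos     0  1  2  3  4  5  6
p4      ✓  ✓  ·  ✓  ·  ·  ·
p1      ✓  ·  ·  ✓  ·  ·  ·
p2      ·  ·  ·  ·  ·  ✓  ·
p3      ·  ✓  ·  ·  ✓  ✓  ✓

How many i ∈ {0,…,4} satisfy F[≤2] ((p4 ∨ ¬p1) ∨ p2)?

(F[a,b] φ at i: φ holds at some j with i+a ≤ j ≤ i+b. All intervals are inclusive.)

Evaluate at each i in [0,4]:
  i=0: ✓ (witness j=0)
  i=1: ✓ (witness j=1)
  i=2: ✓ (witness j=2)
  i=3: ✓ (witness j=3)
  i=4: ✓ (witness j=4)
Positions where it holds: {0, 1, 2, 3, 4} → 5.

5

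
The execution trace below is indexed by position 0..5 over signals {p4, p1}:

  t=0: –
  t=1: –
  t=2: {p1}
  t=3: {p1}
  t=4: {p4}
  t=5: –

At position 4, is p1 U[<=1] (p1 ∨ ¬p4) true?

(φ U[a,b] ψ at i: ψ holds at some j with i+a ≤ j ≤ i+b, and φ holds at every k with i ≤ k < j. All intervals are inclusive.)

False

Need some j in [4,5] with (p1 ∨ ¬p4), and p1 at every k in [4,j-1].
  j=4: (p1 ∨ ¬p4) false.
  j=5: (p1 ∨ ¬p4) holds, but p1 fails at k=4 → not this j.
No j in the window works → until fails.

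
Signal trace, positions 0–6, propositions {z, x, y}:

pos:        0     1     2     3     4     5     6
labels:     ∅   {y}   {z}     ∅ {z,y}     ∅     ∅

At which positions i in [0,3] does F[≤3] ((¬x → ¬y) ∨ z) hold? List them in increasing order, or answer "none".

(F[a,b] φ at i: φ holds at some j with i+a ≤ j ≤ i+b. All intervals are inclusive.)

0, 1, 2, 3

Evaluate at each i in [0,3]:
  i=0: ✓ (witness j=0)
  i=1: ✓ (witness j=2)
  i=2: ✓ (witness j=2)
  i=3: ✓ (witness j=3)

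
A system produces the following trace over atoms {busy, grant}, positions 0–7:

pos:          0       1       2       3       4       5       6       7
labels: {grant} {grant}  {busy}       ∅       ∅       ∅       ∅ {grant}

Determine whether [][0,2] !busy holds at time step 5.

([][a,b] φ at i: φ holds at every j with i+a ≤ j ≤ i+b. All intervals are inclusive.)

Holds

Check !busy at every j in [5,7]:
  j=5: true
  j=6: true
  j=7: true
All positions satisfy it → formula holds.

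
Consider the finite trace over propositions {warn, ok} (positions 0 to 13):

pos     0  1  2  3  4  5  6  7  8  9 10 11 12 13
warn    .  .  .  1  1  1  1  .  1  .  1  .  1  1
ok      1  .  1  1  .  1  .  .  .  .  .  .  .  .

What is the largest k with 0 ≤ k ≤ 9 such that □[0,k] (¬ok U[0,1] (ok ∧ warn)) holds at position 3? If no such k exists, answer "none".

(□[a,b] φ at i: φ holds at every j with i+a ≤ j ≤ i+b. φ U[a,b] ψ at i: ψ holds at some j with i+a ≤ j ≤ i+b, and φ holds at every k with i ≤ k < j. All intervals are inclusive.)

2

(¬ok U[0,1] (ok ∧ warn)) must hold from j=3 onward; find where it first fails.
  j=3: holds
  j=4: holds
  j=5: holds
  j=6: fails
Holds on [3,5], so largest k = 2.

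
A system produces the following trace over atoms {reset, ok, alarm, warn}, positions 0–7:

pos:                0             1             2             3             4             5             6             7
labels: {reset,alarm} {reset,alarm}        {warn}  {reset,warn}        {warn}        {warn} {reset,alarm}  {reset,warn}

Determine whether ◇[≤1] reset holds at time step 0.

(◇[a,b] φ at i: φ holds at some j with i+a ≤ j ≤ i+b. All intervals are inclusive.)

Holds

Check reset at each j in [0,1]:
  j=0: true
  j=1: true
Found at j=0 → formula holds.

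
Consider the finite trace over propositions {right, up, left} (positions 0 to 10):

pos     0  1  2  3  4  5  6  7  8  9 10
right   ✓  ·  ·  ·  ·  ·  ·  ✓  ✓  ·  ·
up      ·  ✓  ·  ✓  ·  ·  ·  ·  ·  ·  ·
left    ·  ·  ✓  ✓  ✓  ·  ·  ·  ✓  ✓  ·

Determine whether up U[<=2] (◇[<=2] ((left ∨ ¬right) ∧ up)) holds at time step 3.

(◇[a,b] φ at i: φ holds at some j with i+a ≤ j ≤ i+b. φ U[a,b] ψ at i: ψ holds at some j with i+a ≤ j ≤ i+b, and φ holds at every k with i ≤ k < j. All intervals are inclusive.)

Need some j in [3,5] with ◇[<=2] ((left ∨ ¬right) ∧ up), and up at every k in [3,j-1].
  j=3: ◇[<=2] ((left ∨ ¬right) ∧ up) holds; no prefix to check → satisfied.

Holds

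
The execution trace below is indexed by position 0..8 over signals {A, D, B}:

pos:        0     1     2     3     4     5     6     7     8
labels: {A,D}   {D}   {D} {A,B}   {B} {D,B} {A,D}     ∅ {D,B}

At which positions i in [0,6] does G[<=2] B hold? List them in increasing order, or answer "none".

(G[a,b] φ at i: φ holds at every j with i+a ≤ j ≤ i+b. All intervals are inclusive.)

Evaluate at each i in [0,6]:
  i=0: ✗ (fails at j=0)
  i=1: ✗ (fails at j=1)
  i=2: ✗ (fails at j=2)
  i=3: ✓ (all of [3,5])
  i=4: ✗ (fails at j=6)
  i=5: ✗ (fails at j=6)
  i=6: ✗ (fails at j=6)

3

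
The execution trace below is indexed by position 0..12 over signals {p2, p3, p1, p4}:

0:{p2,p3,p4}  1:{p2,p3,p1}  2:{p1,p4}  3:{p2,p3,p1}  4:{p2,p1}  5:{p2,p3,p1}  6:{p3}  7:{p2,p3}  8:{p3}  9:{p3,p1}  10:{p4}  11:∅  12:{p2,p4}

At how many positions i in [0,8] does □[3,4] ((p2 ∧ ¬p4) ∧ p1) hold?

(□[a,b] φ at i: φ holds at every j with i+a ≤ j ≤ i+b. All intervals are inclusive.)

Evaluate at each i in [0,8]:
  i=0: ✓ (all of [3,4])
  i=1: ✓ (all of [4,5])
  i=2: ✗ (fails at j=6)
  i=3: ✗ (fails at j=6)
  i=4: ✗ (fails at j=7)
  i=5: ✗ (fails at j=8)
  i=6: ✗ (fails at j=9)
  i=7: ✗ (fails at j=10)
  i=8: ✗ (fails at j=11)
Positions where it holds: {0, 1} → 2.

2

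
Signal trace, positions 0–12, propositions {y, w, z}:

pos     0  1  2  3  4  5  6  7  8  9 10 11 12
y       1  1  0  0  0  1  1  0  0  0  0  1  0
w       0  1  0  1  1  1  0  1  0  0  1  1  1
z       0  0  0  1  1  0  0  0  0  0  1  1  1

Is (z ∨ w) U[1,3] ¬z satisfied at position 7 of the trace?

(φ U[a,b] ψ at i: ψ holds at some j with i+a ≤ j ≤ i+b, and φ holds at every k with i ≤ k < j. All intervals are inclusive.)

Need some j in [8,10] with ¬z, and (z ∨ w) at every k in [7,j-1].
  j=8: ¬z holds; (z ∨ w) holds at every k in [7,7] → satisfied.

Yes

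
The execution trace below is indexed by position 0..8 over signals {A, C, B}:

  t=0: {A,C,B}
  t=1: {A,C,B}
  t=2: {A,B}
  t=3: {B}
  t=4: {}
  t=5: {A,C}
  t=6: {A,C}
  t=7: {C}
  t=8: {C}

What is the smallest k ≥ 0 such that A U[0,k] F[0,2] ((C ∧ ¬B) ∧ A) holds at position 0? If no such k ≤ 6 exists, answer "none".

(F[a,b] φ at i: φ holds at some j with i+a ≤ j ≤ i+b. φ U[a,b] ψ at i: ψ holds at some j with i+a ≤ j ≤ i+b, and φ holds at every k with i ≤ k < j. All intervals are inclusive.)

3

Need earliest j ≥ 0 with F[0,2] ((C ∧ ¬B) ∧ A), and A at every k in [0,j-1].
  j=0: rhs fails.
  j=1: rhs fails.
  j=2: rhs fails.
  j=3: rhs holds; lhs holds on [0,2]. k = 3.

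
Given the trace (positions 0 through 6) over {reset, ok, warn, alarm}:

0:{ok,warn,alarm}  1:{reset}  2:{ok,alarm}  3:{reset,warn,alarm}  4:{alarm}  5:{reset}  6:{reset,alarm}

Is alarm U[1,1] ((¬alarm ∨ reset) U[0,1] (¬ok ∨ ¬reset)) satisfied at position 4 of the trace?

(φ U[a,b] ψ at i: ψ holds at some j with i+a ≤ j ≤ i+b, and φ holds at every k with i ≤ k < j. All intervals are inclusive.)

True

Need some j in [5,5] with ((¬alarm ∨ reset) U[0,1] (¬ok ∨ ¬reset)), and alarm at every k in [4,j-1].
  j=5: ((¬alarm ∨ reset) U[0,1] (¬ok ∨ ¬reset)) holds; alarm holds at every k in [4,4] → satisfied.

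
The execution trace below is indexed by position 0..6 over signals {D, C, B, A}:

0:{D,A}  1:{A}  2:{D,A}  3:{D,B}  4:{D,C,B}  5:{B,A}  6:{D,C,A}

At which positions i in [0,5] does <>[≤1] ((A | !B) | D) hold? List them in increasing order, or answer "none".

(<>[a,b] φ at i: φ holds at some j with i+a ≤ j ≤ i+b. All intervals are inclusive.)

Evaluate at each i in [0,5]:
  i=0: ✓ (witness j=0)
  i=1: ✓ (witness j=1)
  i=2: ✓ (witness j=2)
  i=3: ✓ (witness j=3)
  i=4: ✓ (witness j=4)
  i=5: ✓ (witness j=5)

0, 1, 2, 3, 4, 5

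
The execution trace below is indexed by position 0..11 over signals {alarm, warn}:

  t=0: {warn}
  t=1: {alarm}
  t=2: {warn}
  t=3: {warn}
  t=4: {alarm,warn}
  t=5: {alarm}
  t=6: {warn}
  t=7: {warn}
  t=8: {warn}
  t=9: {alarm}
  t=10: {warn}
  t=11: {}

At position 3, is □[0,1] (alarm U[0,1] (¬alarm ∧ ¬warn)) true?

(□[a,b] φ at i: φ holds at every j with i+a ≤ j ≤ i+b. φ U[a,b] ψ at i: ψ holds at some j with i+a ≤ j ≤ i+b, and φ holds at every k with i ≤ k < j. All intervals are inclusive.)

Check (alarm U[0,1] (¬alarm ∧ ¬warn)) at every j in [3,4]:
  j=3: fails
  j=4: fails
Fails at j=3 → formula fails.

False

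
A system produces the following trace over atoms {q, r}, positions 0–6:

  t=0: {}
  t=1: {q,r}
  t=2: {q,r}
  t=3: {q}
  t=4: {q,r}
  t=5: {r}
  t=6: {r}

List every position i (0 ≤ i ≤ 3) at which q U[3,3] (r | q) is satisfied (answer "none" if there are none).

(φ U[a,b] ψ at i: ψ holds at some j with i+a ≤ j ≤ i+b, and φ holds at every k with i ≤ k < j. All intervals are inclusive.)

1, 2

Evaluate at each i in [0,3]:
  i=0: ✗ (lhs fails at k=0 before rhs at j=3)
  i=1: ✓ (rhs at j=4; lhs holds on [1,3])
  i=2: ✓ (rhs at j=5; lhs holds on [2,4])
  i=3: ✗ (lhs fails at k=5 before rhs at j=6)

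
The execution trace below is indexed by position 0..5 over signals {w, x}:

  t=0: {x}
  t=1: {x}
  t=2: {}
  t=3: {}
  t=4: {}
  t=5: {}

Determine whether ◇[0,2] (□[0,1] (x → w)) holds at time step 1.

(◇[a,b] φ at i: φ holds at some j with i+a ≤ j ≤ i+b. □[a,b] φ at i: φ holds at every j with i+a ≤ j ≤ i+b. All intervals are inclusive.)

True

Check □[0,1] (x → w) at each j in [1,3]:
  j=1: fails at 1
  j=2: holds on [2,3]
  j=3: holds on [3,4]
Found at j=2 → formula holds.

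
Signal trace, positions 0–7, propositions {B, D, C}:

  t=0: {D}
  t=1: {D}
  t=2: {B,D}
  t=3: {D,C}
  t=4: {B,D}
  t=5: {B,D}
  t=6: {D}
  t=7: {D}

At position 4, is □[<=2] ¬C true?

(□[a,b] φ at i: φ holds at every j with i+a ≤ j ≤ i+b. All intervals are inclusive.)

Check ¬C at every j in [4,6]:
  j=4: true
  j=5: true
  j=6: true
All positions satisfy it → formula holds.

Yes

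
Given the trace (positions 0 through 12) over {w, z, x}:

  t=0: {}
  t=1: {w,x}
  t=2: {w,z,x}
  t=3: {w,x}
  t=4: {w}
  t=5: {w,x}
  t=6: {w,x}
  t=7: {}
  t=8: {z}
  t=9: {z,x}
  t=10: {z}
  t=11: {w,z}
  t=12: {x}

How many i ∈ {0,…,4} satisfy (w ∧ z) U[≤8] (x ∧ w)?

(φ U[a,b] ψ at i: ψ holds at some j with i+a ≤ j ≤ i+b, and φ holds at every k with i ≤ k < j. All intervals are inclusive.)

Evaluate at each i in [0,4]:
  i=0: ✗ (lhs fails at k=0 before rhs at j=1)
  i=1: ✓ (rhs at j=1)
  i=2: ✓ (rhs at j=2)
  i=3: ✓ (rhs at j=3)
  i=4: ✗ (lhs fails at k=4 before rhs at j=5)
Positions where it holds: {1, 2, 3} → 3.

3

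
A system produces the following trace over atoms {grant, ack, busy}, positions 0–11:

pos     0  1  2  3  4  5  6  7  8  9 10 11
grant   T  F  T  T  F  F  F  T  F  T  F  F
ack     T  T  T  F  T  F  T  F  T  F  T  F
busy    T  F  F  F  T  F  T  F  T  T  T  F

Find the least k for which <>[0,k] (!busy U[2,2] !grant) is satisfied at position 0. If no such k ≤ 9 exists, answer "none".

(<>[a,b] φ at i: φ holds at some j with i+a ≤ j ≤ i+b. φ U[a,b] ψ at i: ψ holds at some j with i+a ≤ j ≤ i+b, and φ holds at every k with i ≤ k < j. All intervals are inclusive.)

Scan j = 0,1,… for (!busy U[2,2] !grant):
  j=0: fails
  j=1: fails
  j=2: holds
First hit at j=2, so smallest k = 2-0 = 2.

2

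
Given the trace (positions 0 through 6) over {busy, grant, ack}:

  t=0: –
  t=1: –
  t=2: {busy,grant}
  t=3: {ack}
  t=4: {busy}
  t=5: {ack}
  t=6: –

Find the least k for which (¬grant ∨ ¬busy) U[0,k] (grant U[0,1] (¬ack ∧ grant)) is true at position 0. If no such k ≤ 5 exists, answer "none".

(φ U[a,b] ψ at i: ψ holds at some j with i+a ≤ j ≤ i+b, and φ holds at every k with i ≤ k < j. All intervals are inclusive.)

2

Need earliest j ≥ 0 with (grant U[0,1] (¬ack ∧ grant)), and (¬grant ∨ ¬busy) at every k in [0,j-1].
  j=0: rhs fails.
  j=1: rhs fails.
  j=2: rhs holds; lhs holds on [0,1]. k = 2.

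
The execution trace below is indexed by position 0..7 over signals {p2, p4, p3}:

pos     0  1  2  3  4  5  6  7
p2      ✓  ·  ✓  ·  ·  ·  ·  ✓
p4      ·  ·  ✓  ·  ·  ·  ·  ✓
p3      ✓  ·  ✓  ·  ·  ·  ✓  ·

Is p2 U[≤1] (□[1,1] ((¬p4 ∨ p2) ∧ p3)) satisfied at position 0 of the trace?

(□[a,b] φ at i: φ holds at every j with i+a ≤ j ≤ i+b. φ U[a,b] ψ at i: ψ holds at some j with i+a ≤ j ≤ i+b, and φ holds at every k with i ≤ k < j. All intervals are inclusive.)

Yes

Need some j in [0,1] with □[1,1] ((¬p4 ∨ p2) ∧ p3), and p2 at every k in [0,j-1].
  j=0: □[1,1] ((¬p4 ∨ p2) ∧ p3) — fails at 1.
  j=1: □[1,1] ((¬p4 ∨ p2) ∧ p3) holds; p2 holds at every k in [0,0] → satisfied.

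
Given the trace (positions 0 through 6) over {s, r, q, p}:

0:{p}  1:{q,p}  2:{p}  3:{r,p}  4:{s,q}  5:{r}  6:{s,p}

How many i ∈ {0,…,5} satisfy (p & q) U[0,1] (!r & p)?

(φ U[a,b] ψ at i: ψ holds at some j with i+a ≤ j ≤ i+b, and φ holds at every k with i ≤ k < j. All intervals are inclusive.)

3

Evaluate at each i in [0,5]:
  i=0: ✓ (rhs at j=0)
  i=1: ✓ (rhs at j=1)
  i=2: ✓ (rhs at j=2)
  i=3: ✗ (no rhs in [3,4])
  i=4: ✗ (no rhs in [4,5])
  i=5: ✗ (lhs fails at k=5 before rhs at j=6)
Positions where it holds: {0, 1, 2} → 3.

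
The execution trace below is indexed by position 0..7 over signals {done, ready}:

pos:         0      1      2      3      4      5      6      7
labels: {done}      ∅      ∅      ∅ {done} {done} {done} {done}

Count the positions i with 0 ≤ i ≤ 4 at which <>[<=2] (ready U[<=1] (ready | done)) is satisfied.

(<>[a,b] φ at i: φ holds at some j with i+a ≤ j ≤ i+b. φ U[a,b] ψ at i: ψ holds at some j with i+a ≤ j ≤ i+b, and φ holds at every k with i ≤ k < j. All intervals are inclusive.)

Evaluate at each i in [0,4]:
  i=0: ✓ (witness j=0)
  i=1: ✗ (none in [1,3])
  i=2: ✓ (witness j=4)
  i=3: ✓ (witness j=4)
  i=4: ✓ (witness j=4)
Positions where it holds: {0, 2, 3, 4} → 4.

4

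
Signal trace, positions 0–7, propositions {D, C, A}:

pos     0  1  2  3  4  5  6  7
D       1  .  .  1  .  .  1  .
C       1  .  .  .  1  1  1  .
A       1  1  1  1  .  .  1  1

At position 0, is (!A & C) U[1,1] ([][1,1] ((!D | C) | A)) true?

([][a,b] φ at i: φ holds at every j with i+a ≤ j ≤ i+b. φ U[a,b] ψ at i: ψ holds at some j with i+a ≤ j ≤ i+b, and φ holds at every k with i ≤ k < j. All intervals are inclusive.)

Does not hold

Need some j in [1,1] with [][1,1] ((!D | C) | A), and (!A & C) at every k in [0,j-1].
  j=1: [][1,1] ((!D | C) | A) holds, but (!A & C) fails at k=0 → not this j.
No j in the window works → until fails.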